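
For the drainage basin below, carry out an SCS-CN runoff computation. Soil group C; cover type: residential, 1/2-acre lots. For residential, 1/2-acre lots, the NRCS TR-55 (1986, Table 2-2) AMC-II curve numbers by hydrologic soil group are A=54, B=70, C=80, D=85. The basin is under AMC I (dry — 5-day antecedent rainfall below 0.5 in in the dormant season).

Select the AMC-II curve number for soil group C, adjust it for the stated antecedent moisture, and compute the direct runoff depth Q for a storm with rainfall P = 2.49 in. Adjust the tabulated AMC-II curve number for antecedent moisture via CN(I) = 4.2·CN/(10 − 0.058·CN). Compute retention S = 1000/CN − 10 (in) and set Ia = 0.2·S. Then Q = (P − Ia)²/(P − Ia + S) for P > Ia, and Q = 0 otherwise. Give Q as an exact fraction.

NRCS table: residential, 1/2-acre lots, soil group C → CN(II) = 80
Adjust CN=80 to AMC I: 4.2·80/(10 − 0.058·80) → 336 ÷ (134/25) = 4200/67 ≈ 62.687
Max retention: S = 1000/(4200/67) − 10 = 125/21 in (≈ 5.952 in)
Ia = 0.2·(125/21) = 25/21 in ≈ 1.190 in
P − Ia = 2.490 − 1.190 = 2729/2100 ≈ 1.300 in (> 0, runoff occurs)
Q = (2729/2100)²/((2729/2100) + 125/21) = (7447441/4410000)/(15229/2100) = 7447441/31980900 in ≈ 0.233 in

Q = 7447441/31980900 in ≈ 0.233 in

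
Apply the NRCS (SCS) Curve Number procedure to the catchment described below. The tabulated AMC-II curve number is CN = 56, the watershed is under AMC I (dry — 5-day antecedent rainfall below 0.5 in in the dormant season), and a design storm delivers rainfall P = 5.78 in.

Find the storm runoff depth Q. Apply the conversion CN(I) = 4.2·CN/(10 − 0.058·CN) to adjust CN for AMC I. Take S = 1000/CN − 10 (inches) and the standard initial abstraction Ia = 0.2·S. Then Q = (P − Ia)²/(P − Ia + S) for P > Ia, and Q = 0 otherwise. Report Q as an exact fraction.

CN(I) from CN(II)=56: (4.2·56)/(10 − 0.058·56) = 7350/211 ≈ 34.834
S = 1000/(7350/211) − 10 = 2750/147 in ≈ 18.707 in
Ia = 0.2S: 0.2·18.707 = 3.741 in (exactly 550/147)
Since P=5.780 > Ia=3.741: effective rainfall P−Ia = 14983/7350 in
Q: (14983/7350)² ÷ (152483/7350) = 224490289/1120750050 in (≈ 0.200 in)

Q = 224490289/1120750050 in ≈ 0.200 in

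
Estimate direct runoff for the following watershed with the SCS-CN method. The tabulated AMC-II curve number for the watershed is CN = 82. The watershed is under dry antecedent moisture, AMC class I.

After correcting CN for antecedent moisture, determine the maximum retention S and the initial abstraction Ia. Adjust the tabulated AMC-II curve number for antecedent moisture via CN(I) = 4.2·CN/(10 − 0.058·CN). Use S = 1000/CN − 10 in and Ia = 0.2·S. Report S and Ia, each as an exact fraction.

Adjust CN=82 to AMC I: 4.2·82/(10 − 0.058·82) → (1722/5) ÷ (1311/250) = 28700/437 ≈ 65.675
S = 1000/(28700/437) − 10 = 1500/287 in ≈ 5.226 in
Ia = 0.2·(1500/287) = 300/287 in ≈ 1.045 in

S = 1500/287 in ≈ 5.226 in; Ia = 300/287 in ≈ 1.045 in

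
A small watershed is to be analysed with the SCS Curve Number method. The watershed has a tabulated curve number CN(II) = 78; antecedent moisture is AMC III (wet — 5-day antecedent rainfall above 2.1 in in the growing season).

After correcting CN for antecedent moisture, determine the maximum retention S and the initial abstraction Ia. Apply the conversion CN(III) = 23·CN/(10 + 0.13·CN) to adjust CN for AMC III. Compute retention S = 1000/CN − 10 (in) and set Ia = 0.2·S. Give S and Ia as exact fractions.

S = 1100/897 in ≈ 1.226 in; Ia = 220/897 in ≈ 0.245 in

CN(III) from CN(II)=78: (23·78)/(10 + 0.13·78) = 89700/1007 ≈ 89.076
Retention S: 1000/CN − 10 with CN=89.076 → S = 1100/897 ≈ 1.226 in
Ia = 0.2S: 0.2·1.226 = 0.245 in (exactly 220/897)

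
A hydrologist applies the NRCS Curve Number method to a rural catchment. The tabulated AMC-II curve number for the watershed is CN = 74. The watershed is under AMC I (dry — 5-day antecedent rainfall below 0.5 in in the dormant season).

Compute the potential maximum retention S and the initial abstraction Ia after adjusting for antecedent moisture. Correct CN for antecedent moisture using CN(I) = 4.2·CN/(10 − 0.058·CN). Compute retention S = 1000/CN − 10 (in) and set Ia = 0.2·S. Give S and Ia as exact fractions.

Adjust CN=74 to AMC I: 4.2·74/(10 − 0.058·74) → (1554/5) ÷ (1427/250) = 77700/1427 ≈ 54.450
S = 1000/(77700/1427) − 10 = 6500/777 in ≈ 8.366 in
Initial abstraction Ia = S/5 = (6500/777)/5 = 1300/777 ≈ 1.673 in

S = 6500/777 in ≈ 8.366 in; Ia = 1300/777 in ≈ 1.673 in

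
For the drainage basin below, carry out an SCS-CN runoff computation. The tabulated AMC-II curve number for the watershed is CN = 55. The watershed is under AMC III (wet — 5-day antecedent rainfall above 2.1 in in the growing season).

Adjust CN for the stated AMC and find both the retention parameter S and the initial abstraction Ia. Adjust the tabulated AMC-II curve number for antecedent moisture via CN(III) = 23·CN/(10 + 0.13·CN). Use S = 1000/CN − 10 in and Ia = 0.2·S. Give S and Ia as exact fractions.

S = 900/253 in ≈ 3.557 in; Ia = 180/253 in ≈ 0.711 in

Wet (AMC III): CN(III) = 23·55/(10 + 0.13·55) = 1265/(343/20) = 25300/343 ≈ 73.761
Retention S: 1000/CN − 10 with CN=73.761 → S = 900/253 ≈ 3.557 in
Initial abstraction Ia = S/5 = (900/253)/5 = 180/253 ≈ 0.711 in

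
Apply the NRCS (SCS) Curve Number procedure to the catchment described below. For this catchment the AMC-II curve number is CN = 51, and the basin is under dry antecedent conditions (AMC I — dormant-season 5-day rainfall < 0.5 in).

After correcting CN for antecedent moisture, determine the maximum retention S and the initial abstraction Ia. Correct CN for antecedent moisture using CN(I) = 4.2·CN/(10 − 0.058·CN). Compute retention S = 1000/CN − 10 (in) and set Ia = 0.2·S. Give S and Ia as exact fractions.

Dry (AMC I): CN(I) = 4.2·51/(10 − 0.058·51) = (1071/5)/(3521/500) = 15300/503 ≈ 30.417
Max retention: S = 1000/(15300/503) − 10 = 3500/153 in (≈ 22.876 in)
Ia = 0.2S: 0.2·22.876 = 4.575 in (exactly 700/153)

S = 3500/153 in ≈ 22.876 in; Ia = 700/153 in ≈ 4.575 in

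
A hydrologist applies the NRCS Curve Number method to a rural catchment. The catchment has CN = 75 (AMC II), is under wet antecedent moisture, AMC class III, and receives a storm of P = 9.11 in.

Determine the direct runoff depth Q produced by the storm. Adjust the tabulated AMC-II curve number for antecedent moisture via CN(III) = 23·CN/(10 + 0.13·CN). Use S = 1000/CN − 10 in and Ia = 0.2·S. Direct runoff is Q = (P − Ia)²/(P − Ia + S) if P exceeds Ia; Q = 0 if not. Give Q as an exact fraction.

Q = 3703817881/488927100 in ≈ 7.575 in

Wet (AMC III): CN(III) = 23·75/(10 + 0.13·75) = 1725/(79/4) = 6900/79 ≈ 87.342
Retention S: 1000/CN − 10 with CN=87.342 → S = 100/69 ≈ 1.449 in
Ia = 0.2S: 0.2·1.449 = 0.290 in (exactly 20/69)
Excess rainfall: 9.110 − 0.290 = 8.820 in; P > Ia so Q > 0
Q: (60859/6900)² ÷ (70859/6900) = 3703817881/488927100 in (≈ 7.575 in)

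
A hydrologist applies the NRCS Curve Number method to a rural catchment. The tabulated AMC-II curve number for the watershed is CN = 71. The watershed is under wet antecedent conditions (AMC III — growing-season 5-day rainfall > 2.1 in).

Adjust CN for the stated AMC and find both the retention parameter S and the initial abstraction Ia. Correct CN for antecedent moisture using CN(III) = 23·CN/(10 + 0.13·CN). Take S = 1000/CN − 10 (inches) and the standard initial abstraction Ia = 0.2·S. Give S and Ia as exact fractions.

Adjust CN=71 to AMC III: 23·71/(10 + 0.13·71) → 1633 ÷ (1923/100) = 163300/1923 ≈ 84.919
Max retention: S = 1000/(163300/1923) − 10 = 2900/1633 in (≈ 1.776 in)
Ia = 0.2S: 0.2·1.776 = 0.355 in (exactly 580/1633)

S = 2900/1633 in ≈ 1.776 in; Ia = 580/1633 in ≈ 0.355 in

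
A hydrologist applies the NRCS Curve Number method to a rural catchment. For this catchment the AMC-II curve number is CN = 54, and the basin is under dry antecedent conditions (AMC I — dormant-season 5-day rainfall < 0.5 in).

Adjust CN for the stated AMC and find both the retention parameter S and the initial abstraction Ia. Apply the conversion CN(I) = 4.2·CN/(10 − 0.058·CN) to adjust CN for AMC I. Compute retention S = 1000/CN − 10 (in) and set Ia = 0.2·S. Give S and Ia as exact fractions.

S = 11500/567 in ≈ 20.282 in; Ia = 2300/567 in ≈ 4.056 in

CN(I) from CN(II)=54: (4.2·54)/(10 − 0.058·54) = 56700/1717 ≈ 33.023
S = 1000/(56700/1717) − 10 = 11500/567 in ≈ 20.282 in
Ia = 0.2·(11500/567) = 2300/567 in ≈ 4.056 in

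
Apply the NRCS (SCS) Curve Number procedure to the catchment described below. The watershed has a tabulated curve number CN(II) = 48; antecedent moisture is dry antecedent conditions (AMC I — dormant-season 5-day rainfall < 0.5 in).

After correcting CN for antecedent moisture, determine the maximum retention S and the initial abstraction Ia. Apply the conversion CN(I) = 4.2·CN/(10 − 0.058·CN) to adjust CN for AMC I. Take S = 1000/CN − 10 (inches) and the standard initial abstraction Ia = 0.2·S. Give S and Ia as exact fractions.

S = 1625/63 in ≈ 25.794 in; Ia = 325/63 in ≈ 5.159 in

Dry (AMC I): CN(I) = 4.2·48/(10 − 0.058·48) = (1008/5)/(902/125) = 12600/451 ≈ 27.938
Max retention: S = 1000/(12600/451) − 10 = 1625/63 in (≈ 25.794 in)
Ia = 0.2S: 0.2·25.794 = 5.159 in (exactly 325/63)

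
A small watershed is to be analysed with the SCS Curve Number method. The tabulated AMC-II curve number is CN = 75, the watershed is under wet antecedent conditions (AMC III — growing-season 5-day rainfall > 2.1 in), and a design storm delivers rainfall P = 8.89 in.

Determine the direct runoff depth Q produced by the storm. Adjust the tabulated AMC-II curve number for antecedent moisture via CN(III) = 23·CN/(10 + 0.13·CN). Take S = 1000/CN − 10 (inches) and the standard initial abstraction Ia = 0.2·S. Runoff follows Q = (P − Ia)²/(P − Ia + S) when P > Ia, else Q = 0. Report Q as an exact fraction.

CN(III) from CN(II)=75: (23·75)/(10 + 0.13·75) = 6900/79 ≈ 87.342
S = 1000/(6900/79) − 10 = 100/69 in ≈ 1.449 in
Ia = 0.2S: 0.2·1.449 = 0.290 in (exactly 20/69)
Excess rainfall: 8.890 − 0.290 = 8.600 in; P > Ia so Q > 0
Runoff Q = (P−Ia)²/(P−Ia+S) = (8.600)²/(8.600+1.449) = 3521354281/478452900 ≈ 7.360 in

Q = 3521354281/478452900 in ≈ 7.360 in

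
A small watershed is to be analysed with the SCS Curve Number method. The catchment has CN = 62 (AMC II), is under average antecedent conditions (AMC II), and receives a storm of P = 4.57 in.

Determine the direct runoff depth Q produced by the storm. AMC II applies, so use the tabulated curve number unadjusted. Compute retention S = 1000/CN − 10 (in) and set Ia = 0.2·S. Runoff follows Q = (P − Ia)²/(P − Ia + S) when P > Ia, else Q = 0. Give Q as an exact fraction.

Q = 107474689/91037700 in ≈ 1.181 in

Average conditions: CN = 62 (no AMC adjustment).
Max retention: S = 1000/62 − 10 = 190/31 in (≈ 6.129 in)
Ia = 0.2S: 0.2·6.129 = 1.226 in (exactly 38/31)
P − Ia = 4.570 − 1.226 = 10367/3100 ≈ 3.344 in (> 0, runoff occurs)
Q = (10367/3100)²/((10367/3100) + 190/31) = (107474689/9610000)/(29367/3100) = 107474689/91037700 in ≈ 1.181 in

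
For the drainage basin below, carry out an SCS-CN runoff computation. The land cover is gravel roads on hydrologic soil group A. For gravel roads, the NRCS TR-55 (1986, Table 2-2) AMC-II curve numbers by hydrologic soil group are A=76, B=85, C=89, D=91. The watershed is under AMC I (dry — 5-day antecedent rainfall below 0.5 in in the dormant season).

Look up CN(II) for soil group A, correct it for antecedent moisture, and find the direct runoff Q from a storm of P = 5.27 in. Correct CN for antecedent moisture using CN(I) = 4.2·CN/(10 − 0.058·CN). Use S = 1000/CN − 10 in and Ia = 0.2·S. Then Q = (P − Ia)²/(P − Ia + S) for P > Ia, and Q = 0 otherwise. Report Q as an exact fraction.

NRCS table: gravel roads, soil group A → CN(II) = 76
CN(I) from CN(II)=76: (4.2·76)/(10 − 0.058·76) = 13300/233 ≈ 57.082
Max retention: S = 1000/(13300/233) − 10 = 1000/133 in (≈ 7.519 in)
Ia = 0.2S: 0.2·7.519 = 1.504 in (exactly 200/133)
P − Ia = 5.270 − 1.504 = 50091/13300 ≈ 3.766 in (> 0, runoff occurs)
Q = (50091/13300)²/((50091/13300) + 1000/133) = (2509108281/176890000)/(150091/13300) = 2509108281/1996210300 in ≈ 1.257 in

Q = 2509108281/1996210300 in ≈ 1.257 in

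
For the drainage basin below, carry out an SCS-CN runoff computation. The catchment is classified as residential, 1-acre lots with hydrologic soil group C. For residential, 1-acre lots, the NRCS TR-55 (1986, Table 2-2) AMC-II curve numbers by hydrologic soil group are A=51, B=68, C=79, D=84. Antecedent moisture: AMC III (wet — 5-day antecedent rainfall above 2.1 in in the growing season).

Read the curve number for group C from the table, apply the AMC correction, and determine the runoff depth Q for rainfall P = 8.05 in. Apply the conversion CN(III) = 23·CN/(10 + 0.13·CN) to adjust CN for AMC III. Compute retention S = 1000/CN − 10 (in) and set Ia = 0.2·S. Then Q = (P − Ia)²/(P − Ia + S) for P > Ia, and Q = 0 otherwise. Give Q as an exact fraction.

Q = 11533404967/1693116940 in ≈ 6.812 in

NRCS table: residential, 1-acre lots, soil group C → CN(II) = 79
CN(III) from CN(II)=79: (23·79)/(10 + 0.13·79) = 181700/2027 ≈ 89.640
S = 1000/(181700/2027) − 10 = 2100/1817 in ≈ 1.156 in
Initial abstraction Ia = S/5 = (2100/1817)/5 = 420/1817 ≈ 0.231 in
P − Ia = 8.050 − 0.231 = 284137/36340 ≈ 7.819 in (> 0, runoff occurs)
Runoff Q = (P−Ia)²/(P−Ia+S) = (7.819)²/(7.819+1.156) = 11533404967/1693116940 ≈ 6.812 in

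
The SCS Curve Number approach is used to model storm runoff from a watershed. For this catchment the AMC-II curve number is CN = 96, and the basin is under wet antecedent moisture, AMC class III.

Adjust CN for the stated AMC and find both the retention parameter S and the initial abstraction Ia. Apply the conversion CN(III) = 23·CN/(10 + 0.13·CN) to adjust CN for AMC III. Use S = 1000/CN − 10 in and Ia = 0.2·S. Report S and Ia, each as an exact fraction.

S = 25/138 in ≈ 0.181 in; Ia = 5/138 in ≈ 0.036 in

CN(III) from CN(II)=96: (23·96)/(10 + 0.13·96) = 27600/281 ≈ 98.221
Retention S: 1000/CN − 10 with CN=98.221 → S = 25/138 ≈ 0.181 in
Initial abstraction Ia = S/5 = (25/138)/5 = 5/138 ≈ 0.036 in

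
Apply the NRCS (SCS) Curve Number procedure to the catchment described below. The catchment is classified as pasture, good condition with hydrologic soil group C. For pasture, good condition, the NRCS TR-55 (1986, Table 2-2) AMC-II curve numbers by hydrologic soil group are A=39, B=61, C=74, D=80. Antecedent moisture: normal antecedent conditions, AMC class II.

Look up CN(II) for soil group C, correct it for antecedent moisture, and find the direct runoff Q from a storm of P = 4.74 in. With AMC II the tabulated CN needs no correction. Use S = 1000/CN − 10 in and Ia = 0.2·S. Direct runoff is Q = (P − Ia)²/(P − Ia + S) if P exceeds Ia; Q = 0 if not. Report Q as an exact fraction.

Q = 55785961/25842650 in ≈ 2.159 in

NRCS table: pasture, good condition, soil group C → CN(II) = 74
Average conditions: CN = 74 (no AMC adjustment).
S = 1000/74 − 10 = 130/37 in ≈ 3.514 in
Ia = 0.2·(130/37) = 26/37 in ≈ 0.703 in
P − Ia = 4.740 − 0.703 = 7469/1850 ≈ 4.037 in (> 0, runoff occurs)
Q = (7469/1850)²/((7469/1850) + 130/37) = (55785961/3422500)/(13969/1850) = 55785961/25842650 in ≈ 2.159 in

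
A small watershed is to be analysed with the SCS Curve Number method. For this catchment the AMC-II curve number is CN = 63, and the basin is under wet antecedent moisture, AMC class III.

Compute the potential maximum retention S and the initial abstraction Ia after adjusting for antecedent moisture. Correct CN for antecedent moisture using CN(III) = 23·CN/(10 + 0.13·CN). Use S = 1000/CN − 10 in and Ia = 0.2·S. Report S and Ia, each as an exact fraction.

CN(III) from CN(II)=63: (23·63)/(10 + 0.13·63) = 144900/1819 ≈ 79.659
Retention S: 1000/CN − 10 with CN=79.659 → S = 3700/1449 ≈ 2.553 in
Initial abstraction Ia = S/5 = (3700/1449)/5 = 740/1449 ≈ 0.511 in

S = 3700/1449 in ≈ 2.553 in; Ia = 740/1449 in ≈ 0.511 in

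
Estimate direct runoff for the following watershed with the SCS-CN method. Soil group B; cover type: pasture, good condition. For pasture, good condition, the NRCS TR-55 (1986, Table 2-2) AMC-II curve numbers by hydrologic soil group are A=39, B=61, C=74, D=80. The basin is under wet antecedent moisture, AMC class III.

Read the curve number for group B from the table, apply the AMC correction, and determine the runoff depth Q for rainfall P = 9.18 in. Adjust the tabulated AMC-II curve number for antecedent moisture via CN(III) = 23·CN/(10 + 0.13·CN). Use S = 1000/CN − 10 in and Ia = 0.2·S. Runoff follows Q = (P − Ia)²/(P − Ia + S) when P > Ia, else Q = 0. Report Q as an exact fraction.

NRCS table: pasture, good condition, soil group B → CN(II) = 61
Adjust CN=61 to AMC III: 23·61/(10 + 0.13·61) → 1403 ÷ (1793/100) = 140300/1793 ≈ 78.249
Retention S: 1000/CN − 10 with CN=78.249 → S = 3900/1403 ≈ 2.780 in
Ia = 0.2·(3900/1403) = 780/1403 in ≈ 0.556 in
Since P=9.180 > Ia=0.556: effective rainfall P−Ia = 604977/70150 in
Runoff Q = (P−Ia)²/(P−Ia+S) = (8.624)²/(8.624+2.780) = 121999056843/18706128850 ≈ 6.522 in

Q = 121999056843/18706128850 in ≈ 6.522 in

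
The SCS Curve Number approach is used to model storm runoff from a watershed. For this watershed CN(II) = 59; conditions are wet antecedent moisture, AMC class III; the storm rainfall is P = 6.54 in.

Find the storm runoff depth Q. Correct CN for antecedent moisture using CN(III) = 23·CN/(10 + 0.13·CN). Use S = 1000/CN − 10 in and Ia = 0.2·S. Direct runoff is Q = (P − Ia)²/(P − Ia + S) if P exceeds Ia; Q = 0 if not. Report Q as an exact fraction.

CN(III) from CN(II)=59: (23·59)/(10 + 0.13·59) = 135700/1767 ≈ 76.797
Retention S: 1000/CN − 10 with CN=76.797 → S = 4100/1357 ≈ 3.021 in
Ia = 0.2·(4100/1357) = 820/1357 in ≈ 0.604 in
Excess rainfall: 6.540 − 0.604 = 5.936 in; P > Ia so Q > 0
Q: (402739/67850)² ÷ (607739/67850) = 162198702121/41235091150 in (≈ 3.934 in)

Q = 162198702121/41235091150 in ≈ 3.934 in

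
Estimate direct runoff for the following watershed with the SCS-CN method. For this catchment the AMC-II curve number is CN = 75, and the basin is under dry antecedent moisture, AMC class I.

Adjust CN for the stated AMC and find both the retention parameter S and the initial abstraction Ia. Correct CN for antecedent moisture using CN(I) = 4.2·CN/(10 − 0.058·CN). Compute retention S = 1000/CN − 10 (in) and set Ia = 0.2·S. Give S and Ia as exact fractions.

S = 500/63 in ≈ 7.937 in; Ia = 100/63 in ≈ 1.587 in

Adjust CN=75 to AMC I: 4.2·75/(10 − 0.058·75) → 315 ÷ (113/20) = 6300/113 ≈ 55.752
Retention S: 1000/CN − 10 with CN=55.752 → S = 500/63 ≈ 7.937 in
Ia = 0.2S: 0.2·7.937 = 1.587 in (exactly 100/63)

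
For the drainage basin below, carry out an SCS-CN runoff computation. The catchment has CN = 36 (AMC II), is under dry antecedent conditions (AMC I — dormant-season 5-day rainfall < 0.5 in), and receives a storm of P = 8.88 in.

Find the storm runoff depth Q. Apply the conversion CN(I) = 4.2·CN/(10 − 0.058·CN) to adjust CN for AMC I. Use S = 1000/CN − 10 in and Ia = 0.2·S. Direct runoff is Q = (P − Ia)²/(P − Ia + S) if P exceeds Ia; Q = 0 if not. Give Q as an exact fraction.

Dry (AMC I): CN(I) = 4.2·36/(10 − 0.058·36) = (756/5)/(989/125) = 18900/989 ≈ 19.110
Retention S: 1000/CN − 10 with CN=19.110 → S = 8000/189 ≈ 42.328 in
Ia = 0.2·(8000/189) = 1600/189 in ≈ 8.466 in
Since P=8.880 > Ia=8.466: effective rainfall P−Ia = 1958/4725 in
Runoff Q = (P−Ia)²/(P−Ia+S) = (0.414)²/(0.414+42.328) = 1916882/477125775 ≈ 0.004 in

Q = 1916882/477125775 in ≈ 0.004 in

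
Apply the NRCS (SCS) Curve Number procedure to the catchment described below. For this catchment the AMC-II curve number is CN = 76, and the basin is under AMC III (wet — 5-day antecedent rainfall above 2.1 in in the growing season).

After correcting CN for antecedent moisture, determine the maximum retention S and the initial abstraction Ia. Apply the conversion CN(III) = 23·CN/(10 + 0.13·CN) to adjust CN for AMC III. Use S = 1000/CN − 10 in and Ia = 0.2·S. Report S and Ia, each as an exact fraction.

Adjust CN=76 to AMC III: 23·76/(10 + 0.13·76) → 1748 ÷ (497/25) = 43700/497 ≈ 87.928
S = 1000/(43700/497) − 10 = 600/437 in ≈ 1.373 in
Ia = 0.2S: 0.2·1.373 = 0.275 in (exactly 120/437)

S = 600/437 in ≈ 1.373 in; Ia = 120/437 in ≈ 0.275 in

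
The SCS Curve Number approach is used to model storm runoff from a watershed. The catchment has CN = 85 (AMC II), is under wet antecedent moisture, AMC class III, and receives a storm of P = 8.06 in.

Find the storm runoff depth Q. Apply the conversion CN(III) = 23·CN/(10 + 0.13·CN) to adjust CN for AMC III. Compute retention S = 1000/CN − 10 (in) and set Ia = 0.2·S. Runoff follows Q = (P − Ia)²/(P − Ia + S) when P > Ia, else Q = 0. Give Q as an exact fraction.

Q = 23892812329/3315152150 in ≈ 7.207 in

Wet (AMC III): CN(III) = 23·85/(10 + 0.13·85) = 1955/(421/20) = 39100/421 ≈ 92.874
S = 1000/(39100/421) − 10 = 300/391 in ≈ 0.767 in
Initial abstraction Ia = S/5 = (300/391)/5 = 60/391 ≈ 0.153 in
Since P=8.060 > Ia=0.153: effective rainfall P−Ia = 154573/19550 in
Q: (154573/19550)² ÷ (169573/19550) = 23892812329/3315152150 in (≈ 7.207 in)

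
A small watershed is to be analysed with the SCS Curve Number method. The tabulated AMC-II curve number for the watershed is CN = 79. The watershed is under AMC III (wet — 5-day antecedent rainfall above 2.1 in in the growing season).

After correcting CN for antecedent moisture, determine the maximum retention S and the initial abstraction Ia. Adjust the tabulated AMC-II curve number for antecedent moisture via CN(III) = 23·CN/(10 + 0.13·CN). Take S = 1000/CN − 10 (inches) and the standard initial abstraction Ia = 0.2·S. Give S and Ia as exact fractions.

S = 2100/1817 in ≈ 1.156 in; Ia = 420/1817 in ≈ 0.231 in

Wet (AMC III): CN(III) = 23·79/(10 + 0.13·79) = 1817/(2027/100) = 181700/2027 ≈ 89.640
Max retention: S = 1000/(181700/2027) − 10 = 2100/1817 in (≈ 1.156 in)
Initial abstraction Ia = S/5 = (2100/1817)/5 = 420/1817 ≈ 0.231 in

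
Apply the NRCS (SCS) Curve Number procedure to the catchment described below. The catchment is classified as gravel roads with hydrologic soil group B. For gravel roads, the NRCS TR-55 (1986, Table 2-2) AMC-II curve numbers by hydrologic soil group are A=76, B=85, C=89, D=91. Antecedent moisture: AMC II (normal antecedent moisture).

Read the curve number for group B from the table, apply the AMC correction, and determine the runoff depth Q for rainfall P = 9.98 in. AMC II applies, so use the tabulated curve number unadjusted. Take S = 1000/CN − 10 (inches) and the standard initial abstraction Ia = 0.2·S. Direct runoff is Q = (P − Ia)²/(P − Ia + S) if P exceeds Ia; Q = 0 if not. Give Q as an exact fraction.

NRCS table: gravel roads, soil group B → CN(II) = 85
Average conditions: CN = 85 (no AMC adjustment).
Max retention: S = 1000/85 − 10 = 30/17 in (≈ 1.765 in)
Ia = 0.2S: 0.2·1.765 = 0.353 in (exactly 6/17)
Excess rainfall: 9.980 − 0.353 = 9.627 in; P > Ia so Q > 0
Q = (8183/850)²/((8183/850) + 30/17) = (66961489/722500)/(9683/850) = 66961489/8230550 in ≈ 8.136 in

Q = 66961489/8230550 in ≈ 8.136 in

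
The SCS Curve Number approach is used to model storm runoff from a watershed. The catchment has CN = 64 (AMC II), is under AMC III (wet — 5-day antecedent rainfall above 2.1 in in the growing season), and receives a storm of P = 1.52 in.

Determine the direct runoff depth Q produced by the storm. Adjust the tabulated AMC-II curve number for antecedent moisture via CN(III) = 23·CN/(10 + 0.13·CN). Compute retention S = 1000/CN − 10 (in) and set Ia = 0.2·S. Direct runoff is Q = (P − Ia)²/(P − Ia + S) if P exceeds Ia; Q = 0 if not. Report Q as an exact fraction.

Adjust CN=64 to AMC III: 23·64/(10 + 0.13·64) → 1472 ÷ (458/25) = 18400/229 ≈ 80.349
S = 1000/(18400/229) − 10 = 225/92 in ≈ 2.446 in
Initial abstraction Ia = S/5 = (225/92)/5 = 45/92 ≈ 0.489 in
Since P=1.520 > Ia=0.489: effective rainfall P−Ia = 2371/2300 in
Runoff Q = (P−Ia)²/(P−Ia+S) = (1.031)²/(1.031+2.446) = 5621641/18390800 ≈ 0.306 in

Q = 5621641/18390800 in ≈ 0.306 in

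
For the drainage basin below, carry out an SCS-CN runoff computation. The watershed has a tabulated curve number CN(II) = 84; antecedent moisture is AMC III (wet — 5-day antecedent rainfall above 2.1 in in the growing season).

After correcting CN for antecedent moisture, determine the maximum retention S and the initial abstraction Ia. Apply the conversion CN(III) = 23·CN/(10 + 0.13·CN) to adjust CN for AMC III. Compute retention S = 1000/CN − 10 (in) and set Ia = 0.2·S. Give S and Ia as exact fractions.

S = 400/483 in ≈ 0.828 in; Ia = 80/483 in ≈ 0.166 in

Adjust CN=84 to AMC III: 23·84/(10 + 0.13·84) → 1932 ÷ (523/25) = 48300/523 ≈ 92.352
Retention S: 1000/CN − 10 with CN=92.352 → S = 400/483 ≈ 0.828 in
Ia = 0.2S: 0.2·0.828 = 0.166 in (exactly 80/483)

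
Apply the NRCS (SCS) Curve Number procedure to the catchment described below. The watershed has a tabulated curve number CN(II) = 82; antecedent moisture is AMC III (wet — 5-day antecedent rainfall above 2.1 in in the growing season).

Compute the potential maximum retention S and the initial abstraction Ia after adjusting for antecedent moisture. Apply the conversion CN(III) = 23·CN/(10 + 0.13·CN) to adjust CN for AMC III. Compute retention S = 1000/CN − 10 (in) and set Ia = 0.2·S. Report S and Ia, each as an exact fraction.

CN(III) from CN(II)=82: (23·82)/(10 + 0.13·82) = 94300/1033 ≈ 91.288
S = 1000/(94300/1033) − 10 = 900/943 in ≈ 0.954 in
Ia = 0.2·(900/943) = 180/943 in ≈ 0.191 in

S = 900/943 in ≈ 0.954 in; Ia = 180/943 in ≈ 0.191 in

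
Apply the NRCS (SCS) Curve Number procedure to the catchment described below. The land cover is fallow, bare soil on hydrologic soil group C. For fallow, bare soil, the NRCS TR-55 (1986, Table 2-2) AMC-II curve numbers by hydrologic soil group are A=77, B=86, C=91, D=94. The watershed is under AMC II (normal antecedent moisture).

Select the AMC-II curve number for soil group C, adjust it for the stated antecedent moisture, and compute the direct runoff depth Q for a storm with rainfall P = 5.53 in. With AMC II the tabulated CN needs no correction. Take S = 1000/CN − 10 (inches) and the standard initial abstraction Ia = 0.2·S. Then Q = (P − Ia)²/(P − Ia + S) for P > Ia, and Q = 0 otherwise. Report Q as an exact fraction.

NRCS table: fallow, bare soil, soil group C → CN(II) = 91
Average conditions: CN = 91 (no AMC adjustment).
Retention S: 1000/CN − 10 with CN=91.000 → S = 90/91 ≈ 0.989 in
Initial abstraction Ia = S/5 = (90/91)/5 = 18/91 ≈ 0.198 in
Excess rainfall: 5.530 − 0.198 = 5.332 in; P > Ia so Q > 0
Q: (48523/9100)² ÷ (57523/9100) = 2354481529/523459300 in (≈ 4.498 in)

Q = 2354481529/523459300 in ≈ 4.498 in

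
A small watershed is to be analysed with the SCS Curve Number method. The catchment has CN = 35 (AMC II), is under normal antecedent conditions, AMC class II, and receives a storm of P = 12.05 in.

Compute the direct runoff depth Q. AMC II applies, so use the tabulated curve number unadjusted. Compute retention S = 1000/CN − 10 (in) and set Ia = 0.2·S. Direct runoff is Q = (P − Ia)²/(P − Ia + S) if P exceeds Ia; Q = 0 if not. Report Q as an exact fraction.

AMC II — tabulated CN = 35 applies directly.
Retention S: 1000/CN − 10 with CN=35.000 → S = 130/7 ≈ 18.571 in
Ia = 0.2S: 0.2·18.571 = 3.714 in (exactly 26/7)
Since P=12.050 > Ia=3.714: effective rainfall P−Ia = 1167/140 in
Q: (1167/140)² ÷ (3767/140) = 1361889/527380 in (≈ 2.582 in)

Q = 1361889/527380 in ≈ 2.582 in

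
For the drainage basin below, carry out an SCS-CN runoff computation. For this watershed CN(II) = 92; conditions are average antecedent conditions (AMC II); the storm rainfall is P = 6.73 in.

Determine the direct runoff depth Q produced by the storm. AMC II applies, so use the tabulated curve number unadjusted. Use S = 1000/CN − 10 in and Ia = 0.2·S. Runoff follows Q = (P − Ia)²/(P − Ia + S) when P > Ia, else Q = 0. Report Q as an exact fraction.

Q = 227376241/39281700 in ≈ 5.788 in

Average conditions: CN = 92 (no AMC adjustment).
S = 1000/92 − 10 = 20/23 in ≈ 0.870 in
Ia = 0.2S: 0.2·0.870 = 0.174 in (exactly 4/23)
P − Ia = 6.730 − 0.174 = 15079/2300 ≈ 6.556 in (> 0, runoff occurs)
Q: (15079/2300)² ÷ (17079/2300) = 227376241/39281700 in (≈ 5.788 in)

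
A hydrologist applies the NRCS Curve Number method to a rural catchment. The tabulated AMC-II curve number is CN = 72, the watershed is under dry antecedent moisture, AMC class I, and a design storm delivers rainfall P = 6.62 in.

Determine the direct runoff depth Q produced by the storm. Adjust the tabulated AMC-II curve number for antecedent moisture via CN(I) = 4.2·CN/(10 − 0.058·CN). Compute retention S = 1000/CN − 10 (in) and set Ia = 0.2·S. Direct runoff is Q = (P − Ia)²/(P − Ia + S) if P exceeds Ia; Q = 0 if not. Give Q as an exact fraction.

CN(I) from CN(II)=72: (4.2·72)/(10 − 0.058·72) = 675/13 ≈ 51.923
S = 1000/(675/13) − 10 = 250/27 in ≈ 9.259 in
Ia = 0.2S: 0.2·9.259 = 1.852 in (exactly 50/27)
P − Ia = 6.620 − 1.852 = 6437/1350 ≈ 4.768 in (> 0, runoff occurs)
Q = (6437/1350)²/((6437/1350) + 250/27) = (41434969/1822500)/(18937/1350) = 41434969/25564950 in ≈ 1.621 in

Q = 41434969/25564950 in ≈ 1.621 in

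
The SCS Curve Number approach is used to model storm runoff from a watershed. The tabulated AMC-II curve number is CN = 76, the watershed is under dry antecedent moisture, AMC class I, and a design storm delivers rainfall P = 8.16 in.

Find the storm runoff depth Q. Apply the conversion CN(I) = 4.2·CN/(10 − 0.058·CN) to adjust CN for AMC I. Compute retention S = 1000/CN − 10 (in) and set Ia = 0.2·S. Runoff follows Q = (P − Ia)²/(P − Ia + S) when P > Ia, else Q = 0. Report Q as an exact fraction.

Q = 122456356/39178475 in ≈ 3.126 in

Adjust CN=76 to AMC I: 4.2·76/(10 − 0.058·76) → (1596/5) ÷ (699/125) = 13300/233 ≈ 57.082
Max retention: S = 1000/(13300/233) − 10 = 1000/133 in (≈ 7.519 in)
Ia = 0.2·(1000/133) = 200/133 in ≈ 1.504 in
Excess rainfall: 8.160 − 1.504 = 6.656 in; P > Ia so Q > 0
Q: (22132/3325)² ÷ (47132/3325) = 122456356/39178475 in (≈ 3.126 in)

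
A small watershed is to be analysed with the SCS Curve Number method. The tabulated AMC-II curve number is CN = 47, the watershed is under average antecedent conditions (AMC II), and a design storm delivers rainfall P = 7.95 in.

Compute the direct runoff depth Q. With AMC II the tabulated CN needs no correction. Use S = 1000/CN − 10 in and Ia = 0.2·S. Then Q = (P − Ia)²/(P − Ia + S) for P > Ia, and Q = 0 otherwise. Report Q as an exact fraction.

Q = 540653/282940 in ≈ 1.911 in

AMC II — tabulated CN = 47 applies directly.
S = 1000/47 − 10 = 530/47 in ≈ 11.277 in
Ia = 0.2·(530/47) = 106/47 in ≈ 2.255 in
Excess rainfall: 7.950 − 2.255 = 5.695 in; P > Ia so Q > 0
Q = (5353/940)²/((5353/940) + 530/47) = (28654609/883600)/(15953/940) = 540653/282940 in ≈ 1.911 in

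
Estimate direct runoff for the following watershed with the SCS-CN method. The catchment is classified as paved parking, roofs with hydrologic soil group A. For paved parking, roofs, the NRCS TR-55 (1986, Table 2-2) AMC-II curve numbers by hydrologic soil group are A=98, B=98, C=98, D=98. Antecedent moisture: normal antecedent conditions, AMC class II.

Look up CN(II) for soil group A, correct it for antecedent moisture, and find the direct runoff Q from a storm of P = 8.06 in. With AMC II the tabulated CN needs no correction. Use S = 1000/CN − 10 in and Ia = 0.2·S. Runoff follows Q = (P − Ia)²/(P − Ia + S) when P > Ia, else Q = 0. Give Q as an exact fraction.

NRCS table: paved parking, roofs, soil group A → CN(II) = 98
Average conditions: CN = 98 (no AMC adjustment).
Retention S: 1000/CN − 10 with CN=98.000 → S = 10/49 ≈ 0.204 in
Ia = 0.2S: 0.2·0.204 = 0.041 in (exactly 2/49)
P − Ia = 8.060 − 0.041 = 19647/2450 ≈ 8.019 in (> 0, runoff occurs)
Q = (19647/2450)²/((19647/2450) + 10/49) = (386004609/6002500)/(20147/2450) = 386004609/49360150 in ≈ 7.820 in

Q = 386004609/49360150 in ≈ 7.820 in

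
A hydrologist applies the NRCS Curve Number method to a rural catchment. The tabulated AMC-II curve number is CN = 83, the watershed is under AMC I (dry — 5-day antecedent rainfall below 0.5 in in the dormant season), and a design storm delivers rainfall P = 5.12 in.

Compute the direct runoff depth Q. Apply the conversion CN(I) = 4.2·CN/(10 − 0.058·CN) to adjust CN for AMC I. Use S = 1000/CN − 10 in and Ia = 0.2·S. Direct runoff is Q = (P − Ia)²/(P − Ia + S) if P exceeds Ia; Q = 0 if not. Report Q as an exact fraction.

Q = 2038612801/1070594175 in ≈ 1.904 in

CN(I) from CN(II)=83: (4.2·83)/(10 − 0.058·83) = 174300/2593 ≈ 67.219
S = 1000/(174300/2593) − 10 = 8500/1743 in ≈ 4.877 in
Ia = 0.2S: 0.2·4.877 = 0.975 in (exactly 1700/1743)
Excess rainfall: 5.120 − 0.975 = 4.145 in; P > Ia so Q > 0
Q = (180604/43575)²/((180604/43575) + 8500/1743) = (32617804816/1898780625)/(393104/43575) = 2038612801/1070594175 in ≈ 1.904 in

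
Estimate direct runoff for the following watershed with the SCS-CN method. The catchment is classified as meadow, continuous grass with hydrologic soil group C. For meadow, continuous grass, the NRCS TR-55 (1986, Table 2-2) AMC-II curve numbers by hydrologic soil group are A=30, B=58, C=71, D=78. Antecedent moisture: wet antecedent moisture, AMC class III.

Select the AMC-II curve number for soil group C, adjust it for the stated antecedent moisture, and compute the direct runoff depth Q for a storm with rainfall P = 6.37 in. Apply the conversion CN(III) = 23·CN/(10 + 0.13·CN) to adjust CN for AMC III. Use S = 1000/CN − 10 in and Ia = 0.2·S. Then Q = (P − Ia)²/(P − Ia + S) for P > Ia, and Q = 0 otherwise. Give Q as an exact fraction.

Q = 964758092841/207753689300 in ≈ 4.644 in

NRCS table: meadow, continuous grass, soil group C → CN(II) = 71
Wet (AMC III): CN(III) = 23·71/(10 + 0.13·71) = 1633/(1923/100) = 163300/1923 ≈ 84.919
Retention S: 1000/CN − 10 with CN=84.919 → S = 2900/1633 ≈ 1.776 in
Ia = 0.2·(2900/1633) = 580/1633 in ≈ 0.355 in
P − Ia = 6.370 − 0.355 = 982221/163300 ≈ 6.015 in (> 0, runoff occurs)
Runoff Q = (P−Ia)²/(P−Ia+S) = (6.015)²/(6.015+1.776) = 964758092841/207753689300 ≈ 4.644 in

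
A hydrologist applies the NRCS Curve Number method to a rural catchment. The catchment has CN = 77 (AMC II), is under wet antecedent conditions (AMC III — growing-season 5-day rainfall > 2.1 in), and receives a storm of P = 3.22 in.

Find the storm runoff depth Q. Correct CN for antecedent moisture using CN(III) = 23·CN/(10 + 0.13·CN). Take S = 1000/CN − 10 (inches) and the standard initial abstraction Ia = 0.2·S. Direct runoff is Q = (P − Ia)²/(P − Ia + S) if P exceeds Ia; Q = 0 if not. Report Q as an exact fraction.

CN(III) from CN(II)=77: (23·77)/(10 + 0.13·77) = 7700/87 ≈ 88.506
S = 1000/(7700/87) − 10 = 100/77 in ≈ 1.299 in
Ia = 0.2·(100/77) = 20/77 in ≈ 0.260 in
P − Ia = 3.220 − 0.260 = 11397/3850 ≈ 2.960 in (> 0, runoff occurs)
Q = (11397/3850)²/((11397/3850) + 100/77) = (129891609/14822500)/(16397/3850) = 129891609/63128450 in ≈ 2.058 in

Q = 129891609/63128450 in ≈ 2.058 in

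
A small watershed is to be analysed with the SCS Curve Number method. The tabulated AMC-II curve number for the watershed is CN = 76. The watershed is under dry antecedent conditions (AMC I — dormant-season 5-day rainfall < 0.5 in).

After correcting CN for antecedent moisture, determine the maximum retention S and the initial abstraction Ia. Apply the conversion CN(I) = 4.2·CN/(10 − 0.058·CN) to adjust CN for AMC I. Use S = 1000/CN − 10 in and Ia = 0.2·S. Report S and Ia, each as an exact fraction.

CN(I) from CN(II)=76: (4.2·76)/(10 − 0.058·76) = 13300/233 ≈ 57.082
Retention S: 1000/CN − 10 with CN=57.082 → S = 1000/133 ≈ 7.519 in
Ia = 0.2·(1000/133) = 200/133 in ≈ 1.504 in

S = 1000/133 in ≈ 7.519 in; Ia = 200/133 in ≈ 1.504 in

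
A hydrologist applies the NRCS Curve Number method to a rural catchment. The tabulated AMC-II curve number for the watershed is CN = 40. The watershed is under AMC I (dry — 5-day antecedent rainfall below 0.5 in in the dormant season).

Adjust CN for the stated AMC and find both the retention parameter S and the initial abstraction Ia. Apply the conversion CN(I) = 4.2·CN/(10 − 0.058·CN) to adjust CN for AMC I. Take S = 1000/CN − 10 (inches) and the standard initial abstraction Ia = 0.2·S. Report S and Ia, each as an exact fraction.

S = 250/7 in ≈ 35.714 in; Ia = 50/7 in ≈ 7.143 in

Dry (AMC I): CN(I) = 4.2·40/(10 − 0.058·40) = 168/(192/25) = 175/8 ≈ 21.875
Retention S: 1000/CN − 10 with CN=21.875 → S = 250/7 ≈ 35.714 in
Initial abstraction Ia = S/5 = (250/7)/5 = 50/7 ≈ 7.143 in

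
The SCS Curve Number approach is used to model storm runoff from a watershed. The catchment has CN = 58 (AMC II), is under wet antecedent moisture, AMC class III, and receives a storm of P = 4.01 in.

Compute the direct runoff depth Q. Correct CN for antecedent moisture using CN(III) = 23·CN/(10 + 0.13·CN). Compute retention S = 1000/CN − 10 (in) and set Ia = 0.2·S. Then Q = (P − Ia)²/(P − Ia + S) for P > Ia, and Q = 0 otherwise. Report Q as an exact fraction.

Wet (AMC III): CN(III) = 23·58/(10 + 0.13·58) = 1334/(877/50) = 66700/877 ≈ 76.055
S = 1000/(66700/877) − 10 = 2100/667 in ≈ 3.148 in
Ia = 0.2·(2100/667) = 420/667 in ≈ 0.630 in
P − Ia = 4.010 − 0.630 = 225467/66700 ≈ 3.380 in (> 0, runoff occurs)
Q = (225467/66700)²/((225467/66700) + 2100/667) = (50835368089/4448890000)/(435467/66700) = 50835368089/29045648900 in ≈ 1.750 in

Q = 50835368089/29045648900 in ≈ 1.750 in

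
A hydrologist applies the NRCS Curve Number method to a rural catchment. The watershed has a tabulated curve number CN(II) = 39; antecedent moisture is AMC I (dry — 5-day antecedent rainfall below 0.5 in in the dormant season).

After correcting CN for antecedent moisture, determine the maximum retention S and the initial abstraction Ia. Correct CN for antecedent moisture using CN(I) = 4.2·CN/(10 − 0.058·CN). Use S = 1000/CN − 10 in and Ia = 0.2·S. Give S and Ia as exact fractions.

S = 30500/819 in ≈ 37.241 in; Ia = 6100/819 in ≈ 7.448 in

CN(I) from CN(II)=39: (4.2·39)/(10 − 0.058·39) = 81900/3869 ≈ 21.168
Max retention: S = 1000/(81900/3869) − 10 = 30500/819 in (≈ 37.241 in)
Ia = 0.2·(30500/819) = 6100/819 in ≈ 7.448 in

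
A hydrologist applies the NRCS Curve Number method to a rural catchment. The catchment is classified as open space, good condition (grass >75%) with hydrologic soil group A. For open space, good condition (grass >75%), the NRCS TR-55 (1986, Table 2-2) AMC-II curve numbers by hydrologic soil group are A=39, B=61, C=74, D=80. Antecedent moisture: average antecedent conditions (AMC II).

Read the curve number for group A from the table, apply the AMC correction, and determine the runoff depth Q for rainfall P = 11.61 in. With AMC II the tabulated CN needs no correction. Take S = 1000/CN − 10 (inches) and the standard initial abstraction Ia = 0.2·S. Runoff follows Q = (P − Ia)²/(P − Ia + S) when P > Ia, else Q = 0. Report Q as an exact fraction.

Q = 1094220241/366908100 in ≈ 2.982 in

NRCS table: open space, good condition (grass >75%), soil group A → CN(II) = 39
CN(II) = 39; AMC II needs no correction.
Max retention: S = 1000/39 − 10 = 610/39 in (≈ 15.641 in)
Initial abstraction Ia = S/5 = (610/39)/5 = 122/39 ≈ 3.128 in
Since P=11.610 > Ia=3.128: effective rainfall P−Ia = 33079/3900 in
Q: (33079/3900)² ÷ (94079/3900) = 1094220241/366908100 in (≈ 2.982 in)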